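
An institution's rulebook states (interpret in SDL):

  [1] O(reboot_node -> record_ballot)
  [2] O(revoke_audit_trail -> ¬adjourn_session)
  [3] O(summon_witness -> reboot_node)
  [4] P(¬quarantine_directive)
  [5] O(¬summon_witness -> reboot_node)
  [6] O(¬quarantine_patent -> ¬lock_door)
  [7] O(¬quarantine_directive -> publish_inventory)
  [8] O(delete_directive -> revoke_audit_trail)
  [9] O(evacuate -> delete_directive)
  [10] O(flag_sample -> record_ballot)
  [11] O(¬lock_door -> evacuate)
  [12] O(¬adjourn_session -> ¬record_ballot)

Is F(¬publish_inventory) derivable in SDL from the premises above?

Premise 7 is O(¬quarantine_directive -> publish_inventory), but O(¬quarantine_directive) is not derivable from the premises (the permission P(¬quarantine_directive) asserts only ¬O(quarantine_directive), not O(¬quarantine_directive)), so it does not yield O(publish_inventory).
No other premise forces O(publish_inventory). An ideal world satisfying every premise can still have ¬publish_inventory true, so F(¬publish_inventory) is not derivable.

No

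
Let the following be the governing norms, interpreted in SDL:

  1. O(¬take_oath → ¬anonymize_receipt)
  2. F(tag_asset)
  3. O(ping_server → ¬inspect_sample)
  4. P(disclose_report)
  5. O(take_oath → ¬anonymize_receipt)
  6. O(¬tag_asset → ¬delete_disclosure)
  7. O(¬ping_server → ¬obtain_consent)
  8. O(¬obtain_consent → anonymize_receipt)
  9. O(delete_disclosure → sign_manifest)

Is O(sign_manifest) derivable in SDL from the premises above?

Premise 9 is O(delete_disclosure → sign_manifest), but O(delete_disclosure) is not derivable from the premises, so it does not yield O(sign_manifest).
No other premise forces O(sign_manifest). An ideal world satisfying every premise can still have sign_manifest false, so O(sign_manifest) is not derivable.

No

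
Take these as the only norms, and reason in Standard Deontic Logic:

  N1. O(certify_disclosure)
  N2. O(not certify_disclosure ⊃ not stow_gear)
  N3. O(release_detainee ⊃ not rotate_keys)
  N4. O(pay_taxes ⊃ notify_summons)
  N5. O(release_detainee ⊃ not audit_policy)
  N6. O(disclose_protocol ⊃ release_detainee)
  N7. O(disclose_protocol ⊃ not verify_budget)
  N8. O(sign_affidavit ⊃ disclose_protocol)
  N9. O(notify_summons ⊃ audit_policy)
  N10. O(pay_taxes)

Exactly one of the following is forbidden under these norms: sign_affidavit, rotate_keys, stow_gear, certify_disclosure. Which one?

sign_affidavit

Premise 10 gives O(pay_taxes).
From O(pay_taxes) and premise 4, O(pay_taxes ⊃ notify_summons), we obtain O(notify_summons).
Premise 9 is O(notify_summons ⊃ audit_policy); since O(notify_summons), deontic closure gives O(audit_policy).
Premise 5, O(release_detainee ⊃ not audit_policy), contraposes to O(audit_policy ⊃ not release_detainee); with O(audit_policy) we get O(not release_detainee).
Premise 6, O(disclose_protocol ⊃ release_detainee), contraposes to O(not release_detainee ⊃ not disclose_protocol); with O(not release_detainee) we get O(not disclose_protocol).
Premise 8 is O(sign_affidavit ⊃ disclose_protocol); contrapositively O(not disclose_protocol ⊃ not sign_affidavit). Since O(not disclose_protocol) holds, K gives O(not sign_affidavit).
So O(not sign_affidavit) holds, i.e. sign_affidavit is forbidden. None of the other listed options is forbidden under the premises.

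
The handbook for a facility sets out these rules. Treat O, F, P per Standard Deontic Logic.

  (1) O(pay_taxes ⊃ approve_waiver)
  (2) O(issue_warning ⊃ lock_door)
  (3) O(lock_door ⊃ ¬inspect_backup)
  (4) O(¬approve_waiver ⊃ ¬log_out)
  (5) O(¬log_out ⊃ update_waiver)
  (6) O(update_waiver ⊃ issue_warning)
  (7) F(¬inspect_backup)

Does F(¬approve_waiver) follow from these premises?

Yes

F(¬inspect_backup) at premise 7 means O(inspect_backup).
The contrapositive of premise 3 (O(lock_door ⊃ ¬inspect_backup)) is O(inspect_backup ⊃ ¬lock_door), and O(inspect_backup) is already established, so O(¬lock_door).
The contrapositive of premise 2 (O(issue_warning ⊃ lock_door)) is O(¬lock_door ⊃ ¬issue_warning), and O(¬lock_door) is already established, so O(¬issue_warning).
Premise 6 is O(update_waiver ⊃ issue_warning); contrapositively O(¬issue_warning ⊃ ¬update_waiver). Since O(¬issue_warning) holds, K gives O(¬update_waiver).
Premise 5, O(¬log_out ⊃ update_waiver), contraposes to O(¬update_waiver ⊃ log_out); with O(¬update_waiver) we get O(log_out).
The contrapositive of premise 4 (O(¬approve_waiver ⊃ ¬log_out)) is O(log_out ⊃ approve_waiver), and O(log_out) is already established, so O(approve_waiver).
Premise 1 does not contribute to this derivation.
So O(approve_waiver) holds, i.e. F(¬approve_waiver). The claim follows.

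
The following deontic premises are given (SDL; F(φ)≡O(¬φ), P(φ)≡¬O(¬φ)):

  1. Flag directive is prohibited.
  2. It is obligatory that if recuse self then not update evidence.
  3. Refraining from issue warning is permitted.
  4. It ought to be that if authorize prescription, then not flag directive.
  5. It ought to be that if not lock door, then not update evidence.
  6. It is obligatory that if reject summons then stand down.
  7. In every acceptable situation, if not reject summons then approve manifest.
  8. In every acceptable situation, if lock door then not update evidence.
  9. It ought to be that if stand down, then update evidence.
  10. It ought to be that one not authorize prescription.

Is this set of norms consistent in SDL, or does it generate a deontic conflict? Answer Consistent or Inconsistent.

Consistent

Premise 4 is O(authorize_prescription → ¬flag_directive); even if O(¬flag_directive) held, inferring O(authorize_prescription) would be affirming the consequent — invalid.
So O(authorize_prescription) is not derivable, and the apparent clash with O(¬authorize_prescription) does not arise.
A world satisfying every obligation exists (e.g. approve_manifest=true, authorize_prescription=false, flag_directive=false, issue_warning=false, lock_door=false, recuse_self=false, reject_summons=false, stand_down=false, update_evidence=false); no atom is both obligatory and forbidden, so the set is consistent.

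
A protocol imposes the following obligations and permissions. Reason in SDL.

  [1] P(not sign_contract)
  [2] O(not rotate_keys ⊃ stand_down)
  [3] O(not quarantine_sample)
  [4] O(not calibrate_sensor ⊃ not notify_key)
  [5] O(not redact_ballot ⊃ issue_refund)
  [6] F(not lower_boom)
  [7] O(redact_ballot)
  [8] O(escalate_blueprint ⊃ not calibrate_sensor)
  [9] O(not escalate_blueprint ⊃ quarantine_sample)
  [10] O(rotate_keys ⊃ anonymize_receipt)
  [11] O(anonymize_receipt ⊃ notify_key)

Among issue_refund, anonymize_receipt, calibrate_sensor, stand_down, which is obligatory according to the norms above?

stand_down

Premise 3 states O(not quarantine_sample) outright.
The contrapositive of premise 9 (O(not escalate_blueprint ⊃ quarantine_sample)) is O(not quarantine_sample ⊃ escalate_blueprint), and O(not quarantine_sample) is already established, so O(escalate_blueprint).
From O(escalate_blueprint) and premise 8, O(escalate_blueprint ⊃ not calibrate_sensor), we obtain O(not calibrate_sensor).
Premise 4 is O(not calibrate_sensor ⊃ not notify_key); since O(not calibrate_sensor), deontic closure gives O(not notify_key).
Premise 11, O(anonymize_receipt ⊃ notify_key), contraposes to O(not notify_key ⊃ not anonymize_receipt); with O(not notify_key) we get O(not anonymize_receipt).
Premise 10, O(rotate_keys ⊃ anonymize_receipt), contraposes to O(not anonymize_receipt ⊃ not rotate_keys); with O(not anonymize_receipt) we get O(not rotate_keys).
Applying K to premise 2 (O(not rotate_keys ⊃ stand_down)) and O(not rotate_keys) yields O(stand_down).
So O(stand_down) holds — stand_down is obligatory. None of the other listed options is made obligatory by any chain of premises.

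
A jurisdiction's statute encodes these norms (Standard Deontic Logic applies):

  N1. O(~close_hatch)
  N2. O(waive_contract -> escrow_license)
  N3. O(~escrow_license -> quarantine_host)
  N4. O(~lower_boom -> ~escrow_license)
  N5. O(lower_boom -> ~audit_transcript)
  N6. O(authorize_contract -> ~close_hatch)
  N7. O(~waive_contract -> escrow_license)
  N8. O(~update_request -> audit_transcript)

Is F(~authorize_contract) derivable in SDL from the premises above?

Premise 6 is O(authorize_contract -> ~close_hatch); even if O(~close_hatch) held, inferring O(authorize_contract) would be affirming the consequent — invalid.
No other premise forces O(authorize_contract). An ideal world satisfying every premise can still have ~authorize_contract true, so F(~authorize_contract) is not derivable.

No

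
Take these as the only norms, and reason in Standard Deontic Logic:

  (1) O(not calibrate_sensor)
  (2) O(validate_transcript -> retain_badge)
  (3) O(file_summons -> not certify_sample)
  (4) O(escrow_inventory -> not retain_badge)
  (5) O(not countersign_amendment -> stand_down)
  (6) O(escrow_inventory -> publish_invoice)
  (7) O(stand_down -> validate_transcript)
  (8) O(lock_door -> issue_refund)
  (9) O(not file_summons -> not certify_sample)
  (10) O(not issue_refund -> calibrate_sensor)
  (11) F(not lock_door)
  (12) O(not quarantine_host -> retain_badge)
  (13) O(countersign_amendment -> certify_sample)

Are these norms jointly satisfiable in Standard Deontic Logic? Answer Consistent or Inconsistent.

Premise 10 is O(not issue_refund -> calibrate_sensor), but O(not issue_refund) is not derivable from the premises, so it does not yield O(calibrate_sensor).
So O(calibrate_sensor) is not derivable, and the apparent clash with O(not calibrate_sensor) does not arise.
A world satisfying every obligation exists (e.g. calibrate_sensor=false, certify_sample=false, countersign_amendment=false, escrow_inventory=false, file_summons=false, issue_refund=true, lock_door=true, publish_invoice=false, quarantine_host=false, retain_badge=true, stand_down=true, validate_transcript=true); no atom is both obligatory and forbidden, so the set is consistent.

Consistent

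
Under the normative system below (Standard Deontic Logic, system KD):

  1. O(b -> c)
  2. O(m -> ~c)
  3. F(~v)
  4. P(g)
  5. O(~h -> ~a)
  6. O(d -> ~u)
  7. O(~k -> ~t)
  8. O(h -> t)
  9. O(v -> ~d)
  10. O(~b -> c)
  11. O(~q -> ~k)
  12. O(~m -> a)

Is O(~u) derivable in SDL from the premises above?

No

Premise 6 is O(d -> ~u), but O(d) is not derivable from the premises, so it does not yield O(~u).
No other premise forces O(~u). An ideal world satisfying every premise can still have ~u false, so O(~u) is not derivable.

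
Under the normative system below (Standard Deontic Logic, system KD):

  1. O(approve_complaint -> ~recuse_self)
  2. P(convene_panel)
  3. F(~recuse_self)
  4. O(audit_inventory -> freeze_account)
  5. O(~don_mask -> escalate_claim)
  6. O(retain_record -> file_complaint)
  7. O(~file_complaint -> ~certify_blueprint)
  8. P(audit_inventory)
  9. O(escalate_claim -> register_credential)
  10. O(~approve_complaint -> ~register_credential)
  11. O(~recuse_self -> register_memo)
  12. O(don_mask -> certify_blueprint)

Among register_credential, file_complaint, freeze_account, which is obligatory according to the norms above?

file_complaint

Premise 3, F(~recuse_self), is equivalent to O(recuse_self).
Premise 1 is O(approve_complaint -> ~recuse_self); contrapositively O(recuse_self -> ~approve_complaint). Since O(recuse_self) holds, K gives O(~approve_complaint).
Applying K to premise 10 (O(~approve_complaint -> ~register_credential)) and O(~approve_complaint) yields O(~register_credential).
Premise 9, O(escalate_claim -> register_credential), contraposes to O(~register_credential -> ~escalate_claim); with O(~register_credential) we get O(~escalate_claim).
The contrapositive of premise 5 (O(~don_mask -> escalate_claim)) is O(~escalate_claim -> don_mask), and O(~escalate_claim) is already established, so O(don_mask).
Premise 12 is O(don_mask -> certify_blueprint); since O(don_mask), deontic closure gives O(certify_blueprint).
The contrapositive of premise 7 (O(~file_complaint -> ~certify_blueprint)) is O(certify_blueprint -> file_complaint), and O(certify_blueprint) is already established, so O(file_complaint).
So O(file_complaint) holds — file_complaint is obligatory. None of the other listed options is made obligatory by any chain of premises.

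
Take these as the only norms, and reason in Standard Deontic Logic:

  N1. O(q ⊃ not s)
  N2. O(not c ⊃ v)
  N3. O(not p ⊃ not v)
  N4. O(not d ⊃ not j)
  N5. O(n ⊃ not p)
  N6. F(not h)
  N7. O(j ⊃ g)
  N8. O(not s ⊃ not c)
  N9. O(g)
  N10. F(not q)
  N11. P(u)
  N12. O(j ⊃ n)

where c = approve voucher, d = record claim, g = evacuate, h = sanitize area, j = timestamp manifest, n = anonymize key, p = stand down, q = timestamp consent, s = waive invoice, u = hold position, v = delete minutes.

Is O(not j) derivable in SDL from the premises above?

Yes

F(not q) at premise 10 means O(q).
With premise 1, O(q ⊃ not s), the K-axiom yields O(not s).
With premise 8, O(not s ⊃ not c), the K-axiom yields O(not c).
From O(not c) and premise 2, O(not c ⊃ v), we obtain O(v).
The contrapositive of premise 3 (O(not p ⊃ not v)) is O(v ⊃ p), and O(v) is already established, so O(p).
The contrapositive of premise 5 (O(n ⊃ not p)) is O(p ⊃ not n), and O(p) is already established, so O(not n).
The contrapositive of premise 12 (O(j ⊃ n)) is O(not n ⊃ not j), and O(not n) is already established, so O(not j).
Premises 4, 6, 7, 9, 11 do not contribute to this derivation.
So O(not j) follows.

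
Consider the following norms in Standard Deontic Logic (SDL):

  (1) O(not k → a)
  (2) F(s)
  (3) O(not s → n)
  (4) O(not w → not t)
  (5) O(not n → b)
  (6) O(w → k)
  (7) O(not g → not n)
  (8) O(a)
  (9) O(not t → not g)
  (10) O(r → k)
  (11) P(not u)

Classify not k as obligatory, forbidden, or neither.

F(s) at premise 2 means O(not s).
With premise 3, O(not s → n), the K-axiom yields O(n).
Premise 7 is O(not g → not n); contrapositively O(n → g). Since O(n) holds, K gives O(g).
Premise 9 is O(not t → not g); contrapositively O(g → t). Since O(g) holds, K gives O(t).
Premise 4 is O(not w → not t); contrapositively O(t → w). Since O(t) holds, K gives O(w).
With premise 6, O(w → k), the K-axiom yields O(k).
Premises 1, 5, 8, 10, 11 do not contribute to this derivation.
Thus O(k), which is F(not k): not k is forbidden.

Forbidden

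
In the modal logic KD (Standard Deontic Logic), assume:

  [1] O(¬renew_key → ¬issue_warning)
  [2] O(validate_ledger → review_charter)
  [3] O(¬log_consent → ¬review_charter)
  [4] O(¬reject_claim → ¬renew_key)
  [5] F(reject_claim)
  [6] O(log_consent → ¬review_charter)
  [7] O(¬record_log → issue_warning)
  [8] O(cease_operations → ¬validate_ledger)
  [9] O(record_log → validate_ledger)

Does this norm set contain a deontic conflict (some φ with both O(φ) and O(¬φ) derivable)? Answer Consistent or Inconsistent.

Premises 3 and 6 cover both cases: O(¬log_consent → ¬review_charter) and O(log_consent → ¬review_charter). Since ¬log_consent ∨ log_consent is a tautology, O(¬review_charter) follows.
Premise 2, O(validate_ledger → review_charter), contraposes to O(¬review_charter → ¬validate_ledger); with O(¬review_charter) we get O(¬validate_ledger).
Premise 9, O(record_log → validate_ledger), contraposes to O(¬validate_ledger → ¬record_log); with O(¬validate_ledger) we get O(¬record_log).
Applying K to premise 7 (O(¬record_log → issue_warning)) and O(¬record_log) yields O(issue_warning).
Premise 1, O(¬renew_key → ¬issue_warning), contraposes to O(issue_warning → renew_key); with O(issue_warning) we get O(renew_key).
Premise 4 is O(¬reject_claim → ¬renew_key); contrapositively O(renew_key → reject_claim). Since O(renew_key) holds, K gives O(reject_claim).
Yet premise 5 is F(reject_claim), i.e. O(¬reject_claim).
We now have both O(reject_claim) and O(¬reject_claim) — reject_claim is simultaneously obligatory and forbidden, violating the D-axiom.

Inconsistent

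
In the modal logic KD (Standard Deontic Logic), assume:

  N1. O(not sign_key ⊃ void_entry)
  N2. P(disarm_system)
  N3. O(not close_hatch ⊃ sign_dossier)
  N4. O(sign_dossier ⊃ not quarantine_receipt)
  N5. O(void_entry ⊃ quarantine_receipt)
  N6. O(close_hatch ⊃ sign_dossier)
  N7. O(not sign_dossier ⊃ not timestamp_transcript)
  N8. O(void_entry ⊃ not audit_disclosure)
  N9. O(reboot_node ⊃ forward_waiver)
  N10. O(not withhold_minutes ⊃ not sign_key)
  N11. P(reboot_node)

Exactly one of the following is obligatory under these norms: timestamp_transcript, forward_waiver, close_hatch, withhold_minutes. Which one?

withhold_minutes

Premises 3 and 6 cover both cases: O(not close_hatch ⊃ sign_dossier) and O(close_hatch ⊃ sign_dossier). Since not close_hatch ∨ close_hatch is a tautology, O(sign_dossier) follows.
From O(sign_dossier) and premise 4, O(sign_dossier ⊃ not quarantine_receipt), we obtain O(not quarantine_receipt).
Premise 5, O(void_entry ⊃ quarantine_receipt), contraposes to O(not quarantine_receipt ⊃ not void_entry); with O(not quarantine_receipt) we get O(not void_entry).
Premise 1 is O(not sign_key ⊃ void_entry); contrapositively O(not void_entry ⊃ sign_key). Since O(not void_entry) holds, K gives O(sign_key).
Premise 10 is O(not withhold_minutes ⊃ not sign_key); contrapositively O(sign_key ⊃ withhold_minutes). Since O(sign_key) holds, K gives O(withhold_minutes).
So O(withhold_minutes) holds — withhold_minutes is obligatory. None of the other listed options is made obligatory by any chain of premises.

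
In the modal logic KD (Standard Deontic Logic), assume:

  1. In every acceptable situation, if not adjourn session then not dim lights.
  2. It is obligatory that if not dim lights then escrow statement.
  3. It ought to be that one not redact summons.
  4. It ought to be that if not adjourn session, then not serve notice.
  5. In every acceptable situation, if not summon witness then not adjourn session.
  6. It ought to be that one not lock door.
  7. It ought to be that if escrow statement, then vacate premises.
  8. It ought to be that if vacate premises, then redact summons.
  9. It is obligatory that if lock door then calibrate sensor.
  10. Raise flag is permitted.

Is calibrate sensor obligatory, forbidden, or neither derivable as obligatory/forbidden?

Neither

Premise 9 is O(lock_door → calibrate_sensor), but O(lock_door) is not derivable from the premises, so it does not yield O(calibrate_sensor).
No premise or chain of K-axiom applications forces O(calibrate_sensor), and none forces O(¬calibrate_sensor). So calibrate_sensor is neither obligatory nor forbidden under these norms.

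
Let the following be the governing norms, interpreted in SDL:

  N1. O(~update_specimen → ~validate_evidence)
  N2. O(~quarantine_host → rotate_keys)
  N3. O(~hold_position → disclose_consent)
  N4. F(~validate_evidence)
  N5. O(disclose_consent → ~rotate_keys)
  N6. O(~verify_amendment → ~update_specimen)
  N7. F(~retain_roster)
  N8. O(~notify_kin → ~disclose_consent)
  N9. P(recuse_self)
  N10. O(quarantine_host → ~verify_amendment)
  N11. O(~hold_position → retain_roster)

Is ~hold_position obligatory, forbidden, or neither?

Premise 4, F(~validate_evidence), is equivalent to O(validate_evidence).
Premise 1, O(~update_specimen → ~validate_evidence), contraposes to O(validate_evidence → update_specimen); with O(validate_evidence) we get O(update_specimen).
Premise 6, O(~verify_amendment → ~update_specimen), contraposes to O(update_specimen → verify_amendment); with O(update_specimen) we get O(verify_amendment).
Premise 10, O(quarantine_host → ~verify_amendment), contraposes to O(verify_amendment → ~quarantine_host); with O(verify_amendment) we get O(~quarantine_host).
With premise 2, O(~quarantine_host → rotate_keys), the K-axiom yields O(rotate_keys).
Premise 5, O(disclose_consent → ~rotate_keys), contraposes to O(rotate_keys → ~disclose_consent); with O(rotate_keys) we get O(~disclose_consent).
Premise 3, O(~hold_position → disclose_consent), contraposes to O(~disclose_consent → hold_position); with O(~disclose_consent) we get O(hold_position).
Premises 7, 8, 9, 11 do not contribute to this derivation.
Thus O(hold_position), which is F(~hold_position): ~hold_position is forbidden.

Forbidden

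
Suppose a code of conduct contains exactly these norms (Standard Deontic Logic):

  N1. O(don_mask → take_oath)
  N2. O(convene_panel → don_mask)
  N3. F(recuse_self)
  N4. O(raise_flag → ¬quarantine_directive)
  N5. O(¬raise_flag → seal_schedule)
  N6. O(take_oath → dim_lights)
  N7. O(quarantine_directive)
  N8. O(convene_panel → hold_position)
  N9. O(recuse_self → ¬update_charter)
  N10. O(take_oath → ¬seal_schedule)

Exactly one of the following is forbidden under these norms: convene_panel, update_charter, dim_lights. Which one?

Premise 7 states O(quarantine_directive) outright.
Premise 4 is O(raise_flag → ¬quarantine_directive); contrapositively O(quarantine_directive → ¬raise_flag). Since O(quarantine_directive) holds, K gives O(¬raise_flag).
Premise 5 is O(¬raise_flag → seal_schedule); since O(¬raise_flag), deontic closure gives O(seal_schedule).
Premise 10, O(take_oath → ¬seal_schedule), contraposes to O(seal_schedule → ¬take_oath); with O(seal_schedule) we get O(¬take_oath).
Premise 1 is O(don_mask → take_oath); contrapositively O(¬take_oath → ¬don_mask). Since O(¬take_oath) holds, K gives O(¬don_mask).
The contrapositive of premise 2 (O(convene_panel → don_mask)) is O(¬don_mask → ¬convene_panel), and O(¬don_mask) is already established, so O(¬convene_panel).
So O(¬convene_panel) holds, i.e. convene_panel is forbidden. None of the other listed options is forbidden under the premises.

convene_panel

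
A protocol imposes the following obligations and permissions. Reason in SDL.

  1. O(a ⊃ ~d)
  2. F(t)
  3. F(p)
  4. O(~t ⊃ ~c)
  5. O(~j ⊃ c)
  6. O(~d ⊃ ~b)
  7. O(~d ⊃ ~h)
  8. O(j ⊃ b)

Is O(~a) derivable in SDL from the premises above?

F(t) at premise 2 means O(~t).
Applying K to premise 4 (O(~t ⊃ ~c)) and O(~t) yields O(~c).
Premise 5 is O(~j ⊃ c); contrapositively O(~c ⊃ j). Since O(~c) holds, K gives O(j).
From O(j) and premise 8, O(j ⊃ b), we obtain O(b).
The contrapositive of premise 6 (O(~d ⊃ ~b)) is O(b ⊃ d), and O(b) is already established, so O(d).
Premise 1 is O(a ⊃ ~d); contrapositively O(d ⊃ ~a). Since O(d) holds, K gives O(~a).
Premises 3, 7 do not contribute to this derivation.
So O(~a) follows.

Yes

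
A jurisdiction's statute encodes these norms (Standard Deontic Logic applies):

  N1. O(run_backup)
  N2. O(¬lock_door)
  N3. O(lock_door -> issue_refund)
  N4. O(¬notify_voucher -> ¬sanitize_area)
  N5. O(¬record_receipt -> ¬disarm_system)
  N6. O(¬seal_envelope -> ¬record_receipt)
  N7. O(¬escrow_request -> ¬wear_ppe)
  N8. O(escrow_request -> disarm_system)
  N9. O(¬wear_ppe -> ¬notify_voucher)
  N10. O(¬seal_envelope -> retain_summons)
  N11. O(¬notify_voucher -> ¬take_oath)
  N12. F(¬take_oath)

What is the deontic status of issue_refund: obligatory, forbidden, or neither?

Premise 3 is O(lock_door -> issue_refund), but O(lock_door) is not derivable from the premises, so it does not yield O(issue_refund).
No premise or chain of K-axiom applications forces O(issue_refund), and none forces O(¬issue_refund). So issue_refund is neither obligatory nor forbidden under these norms.

Neither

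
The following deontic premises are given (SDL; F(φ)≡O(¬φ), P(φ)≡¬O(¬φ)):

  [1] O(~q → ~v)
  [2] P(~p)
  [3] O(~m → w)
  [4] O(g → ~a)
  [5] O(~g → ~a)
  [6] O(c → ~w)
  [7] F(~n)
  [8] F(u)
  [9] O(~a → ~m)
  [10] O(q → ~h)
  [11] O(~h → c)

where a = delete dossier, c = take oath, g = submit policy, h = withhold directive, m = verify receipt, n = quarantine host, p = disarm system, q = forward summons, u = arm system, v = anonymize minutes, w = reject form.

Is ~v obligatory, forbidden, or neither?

By case analysis on g: premise 4 gives O(g → ~a) and premise 5 gives O(~g → ~a), so O(~a) either way.
Applying K to premise 9 (O(~a → ~m)) and O(~a) yields O(~m).
From O(~m) and premise 3, O(~m → w), we obtain O(w).
The contrapositive of premise 6 (O(c → ~w)) is O(w → ~c), and O(w) is already established, so O(~c).
The contrapositive of premise 11 (O(~h → c)) is O(~c → h), and O(~c) is already established, so O(h).
The contrapositive of premise 10 (O(q → ~h)) is O(h → ~q), and O(h) is already established, so O(~q).
With premise 1, O(~q → ~v), the K-axiom yields O(~v).
Premises 2, 7, 8 do not contribute to this derivation.
Hence ~v is obligatory.

Obligatory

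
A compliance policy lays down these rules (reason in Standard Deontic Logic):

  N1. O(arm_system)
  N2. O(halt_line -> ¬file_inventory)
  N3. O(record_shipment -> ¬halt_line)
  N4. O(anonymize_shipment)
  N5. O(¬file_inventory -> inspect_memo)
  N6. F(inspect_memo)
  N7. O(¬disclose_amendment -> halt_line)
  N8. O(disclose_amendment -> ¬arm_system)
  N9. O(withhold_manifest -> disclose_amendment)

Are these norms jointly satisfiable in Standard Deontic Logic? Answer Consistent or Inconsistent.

Inconsistent

Premise 6 is F(inspect_memo), i.e. O(¬inspect_memo).
Premise 5 is O(¬file_inventory -> inspect_memo); contrapositively O(¬inspect_memo -> file_inventory). Since O(¬inspect_memo) holds, K gives O(file_inventory).
Premise 2, O(halt_line -> ¬file_inventory), contraposes to O(file_inventory -> ¬halt_line); with O(file_inventory) we get O(¬halt_line).
Premise 7 is O(¬disclose_amendment -> halt_line); contrapositively O(¬halt_line -> disclose_amendment). Since O(¬halt_line) holds, K gives O(disclose_amendment).
Premise 8 is O(disclose_amendment -> ¬arm_system); since O(disclose_amendment), deontic closure gives O(¬arm_system).
But premise 1 directly asserts O(arm_system).
We now have both O(¬arm_system) and O(arm_system) — arm_system is simultaneously obligatory and forbidden, violating the D-axiom.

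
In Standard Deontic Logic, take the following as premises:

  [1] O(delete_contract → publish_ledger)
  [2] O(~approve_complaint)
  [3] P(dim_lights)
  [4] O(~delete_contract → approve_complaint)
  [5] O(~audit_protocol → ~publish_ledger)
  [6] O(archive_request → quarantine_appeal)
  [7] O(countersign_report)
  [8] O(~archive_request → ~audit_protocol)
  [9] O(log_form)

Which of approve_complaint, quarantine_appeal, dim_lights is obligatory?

From premise 2 we have O(~approve_complaint).
Premise 4, O(~delete_contract → approve_complaint), contraposes to O(~approve_complaint → delete_contract); with O(~approve_complaint) we get O(delete_contract).
With premise 1, O(delete_contract → publish_ledger), the K-axiom yields O(publish_ledger).
Premise 5, O(~audit_protocol → ~publish_ledger), contraposes to O(publish_ledger → audit_protocol); with O(publish_ledger) we get O(audit_protocol).
Premise 8 is O(~archive_request → ~audit_protocol); contrapositively O(audit_protocol → archive_request). Since O(audit_protocol) holds, K gives O(archive_request).
With premise 6, O(archive_request → quarantine_appeal), the K-axiom yields O(quarantine_appeal).
So O(quarantine_appeal) holds — quarantine_appeal is obligatory. None of the other listed options is made obligatory by any chain of premises.

quarantine_appeal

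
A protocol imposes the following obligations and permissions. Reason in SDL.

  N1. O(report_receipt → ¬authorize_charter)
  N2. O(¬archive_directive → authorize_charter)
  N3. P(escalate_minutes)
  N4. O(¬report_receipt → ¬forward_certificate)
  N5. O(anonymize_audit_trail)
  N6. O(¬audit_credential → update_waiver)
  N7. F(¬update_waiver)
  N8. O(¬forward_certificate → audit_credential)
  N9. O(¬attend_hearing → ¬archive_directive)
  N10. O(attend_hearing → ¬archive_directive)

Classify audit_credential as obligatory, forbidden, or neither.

Premises 10 and 9 are O(attend_hearing → ¬archive_directive) and O(¬attend_hearing → ¬archive_directive); every ideal world satisfies attend_hearing or ¬attend_hearing, so in either case ¬archive_directive holds — hence O(¬archive_directive).
Applying K to premise 2 (O(¬archive_directive → authorize_charter)) and O(¬archive_directive) yields O(authorize_charter).
Premise 1 is O(report_receipt → ¬authorize_charter); contrapositively O(authorize_charter → ¬report_receipt). Since O(authorize_charter) holds, K gives O(¬report_receipt).
From O(¬report_receipt) and premise 4, O(¬report_receipt → ¬forward_certificate), we obtain O(¬forward_certificate).
Premise 8 is O(¬forward_certificate → audit_credential); since O(¬forward_certificate), deontic closure gives O(audit_credential).
Premises 3, 5, 6, 7 do not contribute to this derivation.
Hence audit_credential is obligatory.

Obligatory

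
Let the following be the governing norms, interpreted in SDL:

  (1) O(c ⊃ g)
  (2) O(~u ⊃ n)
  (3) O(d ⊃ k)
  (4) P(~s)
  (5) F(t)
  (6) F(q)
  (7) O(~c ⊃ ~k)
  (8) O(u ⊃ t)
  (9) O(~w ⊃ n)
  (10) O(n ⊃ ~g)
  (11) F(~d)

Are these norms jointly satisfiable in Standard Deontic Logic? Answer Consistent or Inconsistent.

Premise 5, F(t), is equivalent to O(~t).
Premise 8 is O(u ⊃ t); contrapositively O(~t ⊃ ~u). Since O(~t) holds, K gives O(~u).
Applying K to premise 2 (O(~u ⊃ n)) and O(~u) yields O(n).
With premise 10, O(n ⊃ ~g), the K-axiom yields O(~g).
Premise 1 is O(c ⊃ g); contrapositively O(~g ⊃ ~c). Since O(~g) holds, K gives O(~c).
Premise 7 is O(~c ⊃ ~k); since O(~c), deontic closure gives O(~k).
Premise 3, O(d ⊃ k), contraposes to O(~k ⊃ ~d); with O(~k) we get O(~d).
Yet premise 11 is F(~d), i.e. O(d).
We now have both O(~d) and O(d) — d is simultaneously obligatory and forbidden, violating the D-axiom.

Inconsistent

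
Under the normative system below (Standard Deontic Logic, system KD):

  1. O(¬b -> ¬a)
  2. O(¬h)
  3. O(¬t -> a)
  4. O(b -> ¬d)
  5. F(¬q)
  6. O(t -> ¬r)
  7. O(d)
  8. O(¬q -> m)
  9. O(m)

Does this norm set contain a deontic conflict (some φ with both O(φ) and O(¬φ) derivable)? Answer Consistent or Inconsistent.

Consistent

Premise 8 is O(¬q -> m); even if O(m) held, inferring O(¬q) would be affirming the consequent — invalid.
So O(¬q) is not derivable, and the apparent clash with O(q) does not arise.
A world satisfying every obligation exists (e.g. a=false, b=false, d=true, h=false, m=true, q=true, r=false, t=true); no atom is both obligatory and forbidden, so the set is consistent.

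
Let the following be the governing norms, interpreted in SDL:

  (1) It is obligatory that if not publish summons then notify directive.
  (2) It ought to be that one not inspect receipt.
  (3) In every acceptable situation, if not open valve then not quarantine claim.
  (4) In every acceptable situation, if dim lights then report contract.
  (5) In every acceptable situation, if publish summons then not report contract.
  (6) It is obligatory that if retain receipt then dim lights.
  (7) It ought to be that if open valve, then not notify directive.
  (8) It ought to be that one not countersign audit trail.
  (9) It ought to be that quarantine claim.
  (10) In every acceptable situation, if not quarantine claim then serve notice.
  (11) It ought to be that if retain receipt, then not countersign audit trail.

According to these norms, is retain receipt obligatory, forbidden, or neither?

Premise 9 gives O(quarantine_claim).
The contrapositive of premise 3 (O(¬open_valve → ¬quarantine_claim)) is O(quarantine_claim → open_valve), and O(quarantine_claim) is already established, so O(open_valve).
Premise 7 is O(open_valve → ¬notify_directive); since O(open_valve), deontic closure gives O(¬notify_directive).
The contrapositive of premise 1 (O(¬publish_summons → notify_directive)) is O(¬notify_directive → publish_summons), and O(¬notify_directive) is already established, so O(publish_summons).
Premise 5 is O(publish_summons → ¬report_contract); since O(publish_summons), deontic closure gives O(¬report_contract).
Premise 4 is O(dim_lights → report_contract); contrapositively O(¬report_contract → ¬dim_lights). Since O(¬report_contract) holds, K gives O(¬dim_lights).
Premise 6, O(retain_receipt → dim_lights), contraposes to O(¬dim_lights → ¬retain_receipt); with O(¬dim_lights) we get O(¬retain_receipt).
Premises 2, 8, 10, 11 do not contribute to this derivation.
Thus O(¬retain_receipt), which is F(retain_receipt): retain_receipt is forbidden.

Forbidden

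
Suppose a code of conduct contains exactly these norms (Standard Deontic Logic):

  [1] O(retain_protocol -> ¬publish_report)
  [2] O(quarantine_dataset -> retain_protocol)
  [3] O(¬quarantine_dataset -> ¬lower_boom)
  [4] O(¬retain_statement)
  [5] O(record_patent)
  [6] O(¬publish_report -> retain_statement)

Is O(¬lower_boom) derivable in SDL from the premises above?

Yes

Premise 4 gives O(¬retain_statement).
Premise 6 is O(¬publish_report -> retain_statement); contrapositively O(¬retain_statement -> publish_report). Since O(¬retain_statement) holds, K gives O(publish_report).
The contrapositive of premise 1 (O(retain_protocol -> ¬publish_report)) is O(publish_report -> ¬retain_protocol), and O(publish_report) is already established, so O(¬retain_protocol).
The contrapositive of premise 2 (O(quarantine_dataset -> retain_protocol)) is O(¬retain_protocol -> ¬quarantine_dataset), and O(¬retain_protocol) is already established, so O(¬quarantine_dataset).
Applying K to premise 3 (O(¬quarantine_dataset -> ¬lower_boom)) and O(¬quarantine_dataset) yields O(¬lower_boom).
Premise 5 does not contribute to this derivation.
So O(¬lower_boom) follows.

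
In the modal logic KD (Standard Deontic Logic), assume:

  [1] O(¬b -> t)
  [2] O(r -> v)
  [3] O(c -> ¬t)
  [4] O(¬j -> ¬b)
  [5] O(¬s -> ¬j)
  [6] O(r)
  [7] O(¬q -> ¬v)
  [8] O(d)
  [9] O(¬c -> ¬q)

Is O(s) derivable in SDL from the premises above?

Premise 6 states O(r) outright.
Premise 2 is O(r -> v); since O(r), deontic closure gives O(v).
Premise 7, O(¬q -> ¬v), contraposes to O(v -> q); with O(v) we get O(q).
Premise 9 is O(¬c -> ¬q); contrapositively O(q -> c). Since O(q) holds, K gives O(c).
From O(c) and premise 3, O(c -> ¬t), we obtain O(¬t).
The contrapositive of premise 1 (O(¬b -> t)) is O(¬t -> b), and O(¬t) is already established, so O(b).
Premise 4, O(¬j -> ¬b), contraposes to O(b -> j); with O(b) we get O(j).
The contrapositive of premise 5 (O(¬s -> ¬j)) is O(j -> s), and O(j) is already established, so O(s).
Premise 8 does not contribute to this derivation.
So O(s) follows.

Yes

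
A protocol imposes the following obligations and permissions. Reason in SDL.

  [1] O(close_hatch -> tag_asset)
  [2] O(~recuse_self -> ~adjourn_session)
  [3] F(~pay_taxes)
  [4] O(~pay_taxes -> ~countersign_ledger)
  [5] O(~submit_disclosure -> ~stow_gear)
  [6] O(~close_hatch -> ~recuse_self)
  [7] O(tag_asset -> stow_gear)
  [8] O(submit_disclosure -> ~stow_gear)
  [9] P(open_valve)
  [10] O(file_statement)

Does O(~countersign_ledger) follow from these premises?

Premise 4 is O(~pay_taxes -> ~countersign_ledger), but O(~pay_taxes) is not derivable from the premises, so it does not yield O(~countersign_ledger).
No other premise forces O(~countersign_ledger). An ideal world satisfying every premise can still have ~countersign_ledger false, so O(~countersign_ledger) is not derivable.

No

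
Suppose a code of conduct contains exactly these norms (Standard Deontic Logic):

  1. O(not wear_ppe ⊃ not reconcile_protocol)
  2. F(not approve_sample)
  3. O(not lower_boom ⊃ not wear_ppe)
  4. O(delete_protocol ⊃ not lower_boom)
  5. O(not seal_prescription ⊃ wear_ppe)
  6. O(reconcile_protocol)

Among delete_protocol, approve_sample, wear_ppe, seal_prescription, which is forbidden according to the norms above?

delete_protocol

Premise 6 states O(reconcile_protocol) outright.
Premise 1, O(not wear_ppe ⊃ not reconcile_protocol), contraposes to O(reconcile_protocol ⊃ wear_ppe); with O(reconcile_protocol) we get O(wear_ppe).
Premise 3, O(not lower_boom ⊃ not wear_ppe), contraposes to O(wear_ppe ⊃ lower_boom); with O(wear_ppe) we get O(lower_boom).
The contrapositive of premise 4 (O(delete_protocol ⊃ not lower_boom)) is O(lower_boom ⊃ not delete_protocol), and O(lower_boom) is already established, so O(not delete_protocol).
So O(not delete_protocol) holds, i.e. delete_protocol is forbidden. None of the other listed options is forbidden under the premises.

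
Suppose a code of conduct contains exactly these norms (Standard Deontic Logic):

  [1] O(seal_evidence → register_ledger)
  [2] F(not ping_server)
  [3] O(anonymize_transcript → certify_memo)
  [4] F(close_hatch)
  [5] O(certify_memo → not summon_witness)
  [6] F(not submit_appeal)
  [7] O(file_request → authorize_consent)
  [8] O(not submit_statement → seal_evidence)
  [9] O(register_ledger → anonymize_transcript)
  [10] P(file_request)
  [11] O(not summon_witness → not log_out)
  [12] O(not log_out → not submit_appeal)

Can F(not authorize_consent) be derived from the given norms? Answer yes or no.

Premise 7 is O(file_request → authorize_consent), but O(file_request) is not derivable from the premises (the permission P(file_request) asserts only not O(not file_request), not O(file_request)), so it does not yield O(authorize_consent).
No other premise forces O(authorize_consent). An ideal world satisfying every premise can still have not authorize_consent true, so F(not authorize_consent) is not derivable.

No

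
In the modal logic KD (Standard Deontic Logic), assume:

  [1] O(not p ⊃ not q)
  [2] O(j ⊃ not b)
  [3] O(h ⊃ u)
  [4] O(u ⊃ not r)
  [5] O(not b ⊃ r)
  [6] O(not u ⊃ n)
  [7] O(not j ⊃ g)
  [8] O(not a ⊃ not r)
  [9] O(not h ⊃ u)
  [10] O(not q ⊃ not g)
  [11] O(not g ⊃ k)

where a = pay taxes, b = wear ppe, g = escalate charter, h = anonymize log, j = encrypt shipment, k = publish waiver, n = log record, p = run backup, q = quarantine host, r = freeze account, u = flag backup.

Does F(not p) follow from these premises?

By case analysis on h: premise 3 gives O(h ⊃ u) and premise 9 gives O(not h ⊃ u), so O(u) either way.
Premise 4 is O(u ⊃ not r); since O(u), deontic closure gives O(not r).
Premise 5, O(not b ⊃ r), contraposes to O(not r ⊃ b); with O(not r) we get O(b).
Premise 2, O(j ⊃ not b), contraposes to O(b ⊃ not j); with O(b) we get O(not j).
From O(not j) and premise 7, O(not j ⊃ g), we obtain O(g).
Premise 10 is O(not q ⊃ not g); contrapositively O(g ⊃ q). Since O(g) holds, K gives O(q).
Premise 1, O(not p ⊃ not q), contraposes to O(q ⊃ p); with O(q) we get O(p).
Premises 6, 8, 11 do not contribute to this derivation.
So O(p) holds, i.e. F(not p). The claim follows.

Yes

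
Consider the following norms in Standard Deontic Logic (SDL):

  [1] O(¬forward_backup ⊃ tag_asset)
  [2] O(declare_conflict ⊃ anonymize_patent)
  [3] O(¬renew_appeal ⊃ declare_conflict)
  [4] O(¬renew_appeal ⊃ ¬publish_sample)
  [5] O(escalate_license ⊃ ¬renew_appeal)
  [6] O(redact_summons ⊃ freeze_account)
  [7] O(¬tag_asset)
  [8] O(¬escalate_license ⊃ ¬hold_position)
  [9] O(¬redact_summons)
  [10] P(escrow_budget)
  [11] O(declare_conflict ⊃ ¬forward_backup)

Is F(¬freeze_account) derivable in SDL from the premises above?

Premise 6 is O(redact_summons ⊃ freeze_account), but O(redact_summons) is not derivable from the premises, so it does not yield O(freeze_account).
No other premise forces O(freeze_account). An ideal world satisfying every premise can still have ¬freeze_account true, so F(¬freeze_account) is not derivable.

No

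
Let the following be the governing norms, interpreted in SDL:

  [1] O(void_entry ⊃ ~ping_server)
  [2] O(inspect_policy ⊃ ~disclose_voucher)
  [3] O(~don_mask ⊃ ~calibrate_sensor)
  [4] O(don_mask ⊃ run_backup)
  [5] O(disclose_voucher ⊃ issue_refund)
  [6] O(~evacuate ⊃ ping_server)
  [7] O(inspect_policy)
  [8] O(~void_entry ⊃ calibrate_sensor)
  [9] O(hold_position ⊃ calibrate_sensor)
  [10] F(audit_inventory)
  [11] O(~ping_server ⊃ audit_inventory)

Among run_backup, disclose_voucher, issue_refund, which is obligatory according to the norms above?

Premise 10, F(audit_inventory), is equivalent to O(~audit_inventory).
Premise 11 is O(~ping_server ⊃ audit_inventory); contrapositively O(~audit_inventory ⊃ ping_server). Since O(~audit_inventory) holds, K gives O(ping_server).
Premise 1 is O(void_entry ⊃ ~ping_server); contrapositively O(ping_server ⊃ ~void_entry). Since O(ping_server) holds, K gives O(~void_entry).
Premise 8 is O(~void_entry ⊃ calibrate_sensor); since O(~void_entry), deontic closure gives O(calibrate_sensor).
The contrapositive of premise 3 (O(~don_mask ⊃ ~calibrate_sensor)) is O(calibrate_sensor ⊃ don_mask), and O(calibrate_sensor) is already established, so O(don_mask).
With premise 4, O(don_mask ⊃ run_backup), the K-axiom yields O(run_backup).
So O(run_backup) holds — run_backup is obligatory. None of the other listed options is made obligatory by any chain of premises.

run_backup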